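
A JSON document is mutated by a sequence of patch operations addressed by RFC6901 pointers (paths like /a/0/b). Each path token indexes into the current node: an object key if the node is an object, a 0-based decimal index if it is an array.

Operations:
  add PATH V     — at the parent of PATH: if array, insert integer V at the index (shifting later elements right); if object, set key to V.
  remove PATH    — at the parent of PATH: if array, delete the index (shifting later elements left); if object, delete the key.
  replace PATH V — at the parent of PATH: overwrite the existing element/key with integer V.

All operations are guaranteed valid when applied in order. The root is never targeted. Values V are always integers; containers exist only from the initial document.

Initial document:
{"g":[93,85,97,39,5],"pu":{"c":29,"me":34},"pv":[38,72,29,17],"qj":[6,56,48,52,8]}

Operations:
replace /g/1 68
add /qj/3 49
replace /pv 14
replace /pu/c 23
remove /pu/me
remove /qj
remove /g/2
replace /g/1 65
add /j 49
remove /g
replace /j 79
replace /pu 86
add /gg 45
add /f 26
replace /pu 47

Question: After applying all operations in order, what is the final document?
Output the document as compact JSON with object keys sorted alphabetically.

After op 1 (replace /g/1 68): {"g":[93,68,97,39,5],"pu":{"c":29,"me":34},"pv":[38,72,29,17],"qj":[6,56,48,52,8]}
After op 2 (add /qj/3 49): {"g":[93,68,97,39,5],"pu":{"c":29,"me":34},"pv":[38,72,29,17],"qj":[6,56,48,49,52,8]}
After op 3 (replace /pv 14): {"g":[93,68,97,39,5],"pu":{"c":29,"me":34},"pv":14,"qj":[6,56,48,49,52,8]}
After op 4 (replace /pu/c 23): {"g":[93,68,97,39,5],"pu":{"c":23,"me":34},"pv":14,"qj":[6,56,48,49,52,8]}
After op 5 (remove /pu/me): {"g":[93,68,97,39,5],"pu":{"c":23},"pv":14,"qj":[6,56,48,49,52,8]}
After op 6 (remove /qj): {"g":[93,68,97,39,5],"pu":{"c":23},"pv":14}
After op 7 (remove /g/2): {"g":[93,68,39,5],"pu":{"c":23},"pv":14}
After op 8 (replace /g/1 65): {"g":[93,65,39,5],"pu":{"c":23},"pv":14}
After op 9 (add /j 49): {"g":[93,65,39,5],"j":49,"pu":{"c":23},"pv":14}
After op 10 (remove /g): {"j":49,"pu":{"c":23},"pv":14}
After op 11 (replace /j 79): {"j":79,"pu":{"c":23},"pv":14}
After op 12 (replace /pu 86): {"j":79,"pu":86,"pv":14}
After op 13 (add /gg 45): {"gg":45,"j":79,"pu":86,"pv":14}
After op 14 (add /f 26): {"f":26,"gg":45,"j":79,"pu":86,"pv":14}
After op 15 (replace /pu 47): {"f":26,"gg":45,"j":79,"pu":47,"pv":14}

Answer: {"f":26,"gg":45,"j":79,"pu":47,"pv":14}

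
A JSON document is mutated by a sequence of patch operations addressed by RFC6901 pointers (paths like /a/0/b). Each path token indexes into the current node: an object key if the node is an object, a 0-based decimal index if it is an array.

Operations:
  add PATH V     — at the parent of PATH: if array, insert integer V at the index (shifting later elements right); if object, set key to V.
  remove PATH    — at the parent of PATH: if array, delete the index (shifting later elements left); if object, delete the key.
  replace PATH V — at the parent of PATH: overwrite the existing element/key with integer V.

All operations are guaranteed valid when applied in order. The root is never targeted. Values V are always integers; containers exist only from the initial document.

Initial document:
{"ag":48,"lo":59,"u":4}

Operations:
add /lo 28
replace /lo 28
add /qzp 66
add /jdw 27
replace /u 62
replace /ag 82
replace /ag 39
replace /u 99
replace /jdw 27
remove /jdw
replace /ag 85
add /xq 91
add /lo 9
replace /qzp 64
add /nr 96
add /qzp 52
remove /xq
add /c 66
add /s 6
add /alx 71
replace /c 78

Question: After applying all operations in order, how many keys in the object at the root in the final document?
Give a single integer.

Answer: 8

Derivation:
After op 1 (add /lo 28): {"ag":48,"lo":28,"u":4}
After op 2 (replace /lo 28): {"ag":48,"lo":28,"u":4}
After op 3 (add /qzp 66): {"ag":48,"lo":28,"qzp":66,"u":4}
After op 4 (add /jdw 27): {"ag":48,"jdw":27,"lo":28,"qzp":66,"u":4}
After op 5 (replace /u 62): {"ag":48,"jdw":27,"lo":28,"qzp":66,"u":62}
After op 6 (replace /ag 82): {"ag":82,"jdw":27,"lo":28,"qzp":66,"u":62}
After op 7 (replace /ag 39): {"ag":39,"jdw":27,"lo":28,"qzp":66,"u":62}
After op 8 (replace /u 99): {"ag":39,"jdw":27,"lo":28,"qzp":66,"u":99}
After op 9 (replace /jdw 27): {"ag":39,"jdw":27,"lo":28,"qzp":66,"u":99}
After op 10 (remove /jdw): {"ag":39,"lo":28,"qzp":66,"u":99}
After op 11 (replace /ag 85): {"ag":85,"lo":28,"qzp":66,"u":99}
After op 12 (add /xq 91): {"ag":85,"lo":28,"qzp":66,"u":99,"xq":91}
After op 13 (add /lo 9): {"ag":85,"lo":9,"qzp":66,"u":99,"xq":91}
After op 14 (replace /qzp 64): {"ag":85,"lo":9,"qzp":64,"u":99,"xq":91}
After op 15 (add /nr 96): {"ag":85,"lo":9,"nr":96,"qzp":64,"u":99,"xq":91}
After op 16 (add /qzp 52): {"ag":85,"lo":9,"nr":96,"qzp":52,"u":99,"xq":91}
After op 17 (remove /xq): {"ag":85,"lo":9,"nr":96,"qzp":52,"u":99}
After op 18 (add /c 66): {"ag":85,"c":66,"lo":9,"nr":96,"qzp":52,"u":99}
After op 19 (add /s 6): {"ag":85,"c":66,"lo":9,"nr":96,"qzp":52,"s":6,"u":99}
After op 20 (add /alx 71): {"ag":85,"alx":71,"c":66,"lo":9,"nr":96,"qzp":52,"s":6,"u":99}
After op 21 (replace /c 78): {"ag":85,"alx":71,"c":78,"lo":9,"nr":96,"qzp":52,"s":6,"u":99}
Size at the root: 8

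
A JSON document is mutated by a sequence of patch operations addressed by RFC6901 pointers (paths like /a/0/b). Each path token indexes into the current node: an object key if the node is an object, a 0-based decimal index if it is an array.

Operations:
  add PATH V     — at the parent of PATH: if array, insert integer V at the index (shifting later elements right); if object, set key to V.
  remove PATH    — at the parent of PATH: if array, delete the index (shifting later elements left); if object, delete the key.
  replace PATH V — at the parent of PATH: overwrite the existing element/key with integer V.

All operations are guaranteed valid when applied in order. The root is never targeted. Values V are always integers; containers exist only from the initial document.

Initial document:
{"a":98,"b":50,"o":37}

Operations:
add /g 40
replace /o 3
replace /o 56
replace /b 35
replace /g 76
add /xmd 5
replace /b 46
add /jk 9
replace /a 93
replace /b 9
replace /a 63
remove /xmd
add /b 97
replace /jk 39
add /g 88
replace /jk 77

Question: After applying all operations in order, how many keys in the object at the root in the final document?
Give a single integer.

After op 1 (add /g 40): {"a":98,"b":50,"g":40,"o":37}
After op 2 (replace /o 3): {"a":98,"b":50,"g":40,"o":3}
After op 3 (replace /o 56): {"a":98,"b":50,"g":40,"o":56}
After op 4 (replace /b 35): {"a":98,"b":35,"g":40,"o":56}
After op 5 (replace /g 76): {"a":98,"b":35,"g":76,"o":56}
After op 6 (add /xmd 5): {"a":98,"b":35,"g":76,"o":56,"xmd":5}
After op 7 (replace /b 46): {"a":98,"b":46,"g":76,"o":56,"xmd":5}
After op 8 (add /jk 9): {"a":98,"b":46,"g":76,"jk":9,"o":56,"xmd":5}
After op 9 (replace /a 93): {"a":93,"b":46,"g":76,"jk":9,"o":56,"xmd":5}
After op 10 (replace /b 9): {"a":93,"b":9,"g":76,"jk":9,"o":56,"xmd":5}
After op 11 (replace /a 63): {"a":63,"b":9,"g":76,"jk":9,"o":56,"xmd":5}
After op 12 (remove /xmd): {"a":63,"b":9,"g":76,"jk":9,"o":56}
After op 13 (add /b 97): {"a":63,"b":97,"g":76,"jk":9,"o":56}
After op 14 (replace /jk 39): {"a":63,"b":97,"g":76,"jk":39,"o":56}
After op 15 (add /g 88): {"a":63,"b":97,"g":88,"jk":39,"o":56}
After op 16 (replace /jk 77): {"a":63,"b":97,"g":88,"jk":77,"o":56}
Size at the root: 5

Answer: 5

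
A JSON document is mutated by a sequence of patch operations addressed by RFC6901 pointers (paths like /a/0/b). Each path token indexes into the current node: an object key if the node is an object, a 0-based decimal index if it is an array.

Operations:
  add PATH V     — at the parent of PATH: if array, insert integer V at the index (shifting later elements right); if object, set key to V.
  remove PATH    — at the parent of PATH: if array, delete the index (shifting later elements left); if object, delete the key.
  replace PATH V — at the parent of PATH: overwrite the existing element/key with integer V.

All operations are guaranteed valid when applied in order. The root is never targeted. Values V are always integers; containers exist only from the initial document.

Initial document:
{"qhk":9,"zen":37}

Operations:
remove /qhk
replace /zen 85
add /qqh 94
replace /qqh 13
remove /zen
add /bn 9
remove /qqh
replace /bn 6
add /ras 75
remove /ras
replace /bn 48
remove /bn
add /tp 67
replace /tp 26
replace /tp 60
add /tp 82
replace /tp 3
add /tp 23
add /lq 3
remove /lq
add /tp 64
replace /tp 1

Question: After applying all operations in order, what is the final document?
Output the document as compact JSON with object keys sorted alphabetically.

After op 1 (remove /qhk): {"zen":37}
After op 2 (replace /zen 85): {"zen":85}
After op 3 (add /qqh 94): {"qqh":94,"zen":85}
After op 4 (replace /qqh 13): {"qqh":13,"zen":85}
After op 5 (remove /zen): {"qqh":13}
After op 6 (add /bn 9): {"bn":9,"qqh":13}
After op 7 (remove /qqh): {"bn":9}
After op 8 (replace /bn 6): {"bn":6}
After op 9 (add /ras 75): {"bn":6,"ras":75}
After op 10 (remove /ras): {"bn":6}
After op 11 (replace /bn 48): {"bn":48}
After op 12 (remove /bn): {}
After op 13 (add /tp 67): {"tp":67}
After op 14 (replace /tp 26): {"tp":26}
After op 15 (replace /tp 60): {"tp":60}
After op 16 (add /tp 82): {"tp":82}
After op 17 (replace /tp 3): {"tp":3}
After op 18 (add /tp 23): {"tp":23}
After op 19 (add /lq 3): {"lq":3,"tp":23}
After op 20 (remove /lq): {"tp":23}
After op 21 (add /tp 64): {"tp":64}
After op 22 (replace /tp 1): {"tp":1}

Answer: {"tp":1}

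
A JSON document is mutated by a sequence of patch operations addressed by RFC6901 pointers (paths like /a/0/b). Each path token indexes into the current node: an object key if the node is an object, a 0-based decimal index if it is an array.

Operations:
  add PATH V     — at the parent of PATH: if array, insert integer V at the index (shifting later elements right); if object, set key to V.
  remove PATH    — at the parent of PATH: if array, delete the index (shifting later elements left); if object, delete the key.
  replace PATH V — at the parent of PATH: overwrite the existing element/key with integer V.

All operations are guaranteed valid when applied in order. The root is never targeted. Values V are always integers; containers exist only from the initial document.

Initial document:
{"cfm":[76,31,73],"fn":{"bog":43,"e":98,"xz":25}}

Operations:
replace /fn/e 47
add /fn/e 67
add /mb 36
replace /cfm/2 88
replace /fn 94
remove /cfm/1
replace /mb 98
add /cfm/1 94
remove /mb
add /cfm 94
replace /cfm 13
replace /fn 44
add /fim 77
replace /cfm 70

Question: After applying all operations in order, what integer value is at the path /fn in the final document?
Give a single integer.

Answer: 44

Derivation:
After op 1 (replace /fn/e 47): {"cfm":[76,31,73],"fn":{"bog":43,"e":47,"xz":25}}
After op 2 (add /fn/e 67): {"cfm":[76,31,73],"fn":{"bog":43,"e":67,"xz":25}}
After op 3 (add /mb 36): {"cfm":[76,31,73],"fn":{"bog":43,"e":67,"xz":25},"mb":36}
After op 4 (replace /cfm/2 88): {"cfm":[76,31,88],"fn":{"bog":43,"e":67,"xz":25},"mb":36}
After op 5 (replace /fn 94): {"cfm":[76,31,88],"fn":94,"mb":36}
After op 6 (remove /cfm/1): {"cfm":[76,88],"fn":94,"mb":36}
After op 7 (replace /mb 98): {"cfm":[76,88],"fn":94,"mb":98}
After op 8 (add /cfm/1 94): {"cfm":[76,94,88],"fn":94,"mb":98}
After op 9 (remove /mb): {"cfm":[76,94,88],"fn":94}
After op 10 (add /cfm 94): {"cfm":94,"fn":94}
After op 11 (replace /cfm 13): {"cfm":13,"fn":94}
After op 12 (replace /fn 44): {"cfm":13,"fn":44}
After op 13 (add /fim 77): {"cfm":13,"fim":77,"fn":44}
After op 14 (replace /cfm 70): {"cfm":70,"fim":77,"fn":44}
Value at /fn: 44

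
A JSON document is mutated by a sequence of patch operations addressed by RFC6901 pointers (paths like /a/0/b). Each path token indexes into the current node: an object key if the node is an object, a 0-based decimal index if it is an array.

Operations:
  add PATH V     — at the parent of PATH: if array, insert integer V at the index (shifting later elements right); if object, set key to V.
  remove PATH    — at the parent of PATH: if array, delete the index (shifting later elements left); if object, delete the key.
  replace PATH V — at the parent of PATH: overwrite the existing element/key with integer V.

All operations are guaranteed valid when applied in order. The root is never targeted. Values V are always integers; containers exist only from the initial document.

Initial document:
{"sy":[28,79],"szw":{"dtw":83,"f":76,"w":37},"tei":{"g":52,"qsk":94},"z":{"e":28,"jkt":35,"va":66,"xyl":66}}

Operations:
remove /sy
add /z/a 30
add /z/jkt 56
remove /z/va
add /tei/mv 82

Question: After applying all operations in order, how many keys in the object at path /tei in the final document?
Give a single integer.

Answer: 3

Derivation:
After op 1 (remove /sy): {"szw":{"dtw":83,"f":76,"w":37},"tei":{"g":52,"qsk":94},"z":{"e":28,"jkt":35,"va":66,"xyl":66}}
After op 2 (add /z/a 30): {"szw":{"dtw":83,"f":76,"w":37},"tei":{"g":52,"qsk":94},"z":{"a":30,"e":28,"jkt":35,"va":66,"xyl":66}}
After op 3 (add /z/jkt 56): {"szw":{"dtw":83,"f":76,"w":37},"tei":{"g":52,"qsk":94},"z":{"a":30,"e":28,"jkt":56,"va":66,"xyl":66}}
After op 4 (remove /z/va): {"szw":{"dtw":83,"f":76,"w":37},"tei":{"g":52,"qsk":94},"z":{"a":30,"e":28,"jkt":56,"xyl":66}}
After op 5 (add /tei/mv 82): {"szw":{"dtw":83,"f":76,"w":37},"tei":{"g":52,"mv":82,"qsk":94},"z":{"a":30,"e":28,"jkt":56,"xyl":66}}
Size at path /tei: 3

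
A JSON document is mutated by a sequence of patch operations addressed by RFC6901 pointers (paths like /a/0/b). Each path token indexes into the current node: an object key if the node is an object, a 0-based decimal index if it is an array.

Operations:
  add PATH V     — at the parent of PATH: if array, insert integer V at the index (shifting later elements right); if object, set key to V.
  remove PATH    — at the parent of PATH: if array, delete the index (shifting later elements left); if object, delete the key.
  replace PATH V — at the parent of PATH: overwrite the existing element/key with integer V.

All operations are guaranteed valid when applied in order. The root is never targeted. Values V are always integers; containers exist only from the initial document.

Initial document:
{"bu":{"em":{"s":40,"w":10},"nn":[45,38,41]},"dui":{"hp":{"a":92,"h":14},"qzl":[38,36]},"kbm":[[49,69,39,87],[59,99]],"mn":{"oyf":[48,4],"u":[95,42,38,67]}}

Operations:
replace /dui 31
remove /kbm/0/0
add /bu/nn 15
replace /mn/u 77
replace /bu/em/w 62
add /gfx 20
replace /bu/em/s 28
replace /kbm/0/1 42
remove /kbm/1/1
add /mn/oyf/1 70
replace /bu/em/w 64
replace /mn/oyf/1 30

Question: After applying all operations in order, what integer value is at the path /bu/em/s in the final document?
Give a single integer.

After op 1 (replace /dui 31): {"bu":{"em":{"s":40,"w":10},"nn":[45,38,41]},"dui":31,"kbm":[[49,69,39,87],[59,99]],"mn":{"oyf":[48,4],"u":[95,42,38,67]}}
After op 2 (remove /kbm/0/0): {"bu":{"em":{"s":40,"w":10},"nn":[45,38,41]},"dui":31,"kbm":[[69,39,87],[59,99]],"mn":{"oyf":[48,4],"u":[95,42,38,67]}}
After op 3 (add /bu/nn 15): {"bu":{"em":{"s":40,"w":10},"nn":15},"dui":31,"kbm":[[69,39,87],[59,99]],"mn":{"oyf":[48,4],"u":[95,42,38,67]}}
After op 4 (replace /mn/u 77): {"bu":{"em":{"s":40,"w":10},"nn":15},"dui":31,"kbm":[[69,39,87],[59,99]],"mn":{"oyf":[48,4],"u":77}}
After op 5 (replace /bu/em/w 62): {"bu":{"em":{"s":40,"w":62},"nn":15},"dui":31,"kbm":[[69,39,87],[59,99]],"mn":{"oyf":[48,4],"u":77}}
After op 6 (add /gfx 20): {"bu":{"em":{"s":40,"w":62},"nn":15},"dui":31,"gfx":20,"kbm":[[69,39,87],[59,99]],"mn":{"oyf":[48,4],"u":77}}
After op 7 (replace /bu/em/s 28): {"bu":{"em":{"s":28,"w":62},"nn":15},"dui":31,"gfx":20,"kbm":[[69,39,87],[59,99]],"mn":{"oyf":[48,4],"u":77}}
After op 8 (replace /kbm/0/1 42): {"bu":{"em":{"s":28,"w":62},"nn":15},"dui":31,"gfx":20,"kbm":[[69,42,87],[59,99]],"mn":{"oyf":[48,4],"u":77}}
After op 9 (remove /kbm/1/1): {"bu":{"em":{"s":28,"w":62},"nn":15},"dui":31,"gfx":20,"kbm":[[69,42,87],[59]],"mn":{"oyf":[48,4],"u":77}}
After op 10 (add /mn/oyf/1 70): {"bu":{"em":{"s":28,"w":62},"nn":15},"dui":31,"gfx":20,"kbm":[[69,42,87],[59]],"mn":{"oyf":[48,70,4],"u":77}}
After op 11 (replace /bu/em/w 64): {"bu":{"em":{"s":28,"w":64},"nn":15},"dui":31,"gfx":20,"kbm":[[69,42,87],[59]],"mn":{"oyf":[48,70,4],"u":77}}
After op 12 (replace /mn/oyf/1 30): {"bu":{"em":{"s":28,"w":64},"nn":15},"dui":31,"gfx":20,"kbm":[[69,42,87],[59]],"mn":{"oyf":[48,30,4],"u":77}}
Value at /bu/em/s: 28

Answer: 28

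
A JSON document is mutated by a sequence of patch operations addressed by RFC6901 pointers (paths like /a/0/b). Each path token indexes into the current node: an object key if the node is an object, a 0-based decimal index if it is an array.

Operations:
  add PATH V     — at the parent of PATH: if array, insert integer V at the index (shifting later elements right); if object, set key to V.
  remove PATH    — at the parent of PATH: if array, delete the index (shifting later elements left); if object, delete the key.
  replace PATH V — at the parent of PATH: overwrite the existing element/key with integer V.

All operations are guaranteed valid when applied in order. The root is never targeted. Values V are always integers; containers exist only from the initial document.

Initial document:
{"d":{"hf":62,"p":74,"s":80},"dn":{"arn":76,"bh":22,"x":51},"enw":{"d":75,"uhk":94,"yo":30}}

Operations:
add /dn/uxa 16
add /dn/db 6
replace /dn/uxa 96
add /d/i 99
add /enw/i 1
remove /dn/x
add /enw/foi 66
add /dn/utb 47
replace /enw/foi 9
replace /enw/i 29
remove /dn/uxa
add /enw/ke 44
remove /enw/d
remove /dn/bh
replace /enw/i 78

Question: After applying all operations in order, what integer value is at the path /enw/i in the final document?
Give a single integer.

Answer: 78

Derivation:
After op 1 (add /dn/uxa 16): {"d":{"hf":62,"p":74,"s":80},"dn":{"arn":76,"bh":22,"uxa":16,"x":51},"enw":{"d":75,"uhk":94,"yo":30}}
After op 2 (add /dn/db 6): {"d":{"hf":62,"p":74,"s":80},"dn":{"arn":76,"bh":22,"db":6,"uxa":16,"x":51},"enw":{"d":75,"uhk":94,"yo":30}}
After op 3 (replace /dn/uxa 96): {"d":{"hf":62,"p":74,"s":80},"dn":{"arn":76,"bh":22,"db":6,"uxa":96,"x":51},"enw":{"d":75,"uhk":94,"yo":30}}
After op 4 (add /d/i 99): {"d":{"hf":62,"i":99,"p":74,"s":80},"dn":{"arn":76,"bh":22,"db":6,"uxa":96,"x":51},"enw":{"d":75,"uhk":94,"yo":30}}
After op 5 (add /enw/i 1): {"d":{"hf":62,"i":99,"p":74,"s":80},"dn":{"arn":76,"bh":22,"db":6,"uxa":96,"x":51},"enw":{"d":75,"i":1,"uhk":94,"yo":30}}
After op 6 (remove /dn/x): {"d":{"hf":62,"i":99,"p":74,"s":80},"dn":{"arn":76,"bh":22,"db":6,"uxa":96},"enw":{"d":75,"i":1,"uhk":94,"yo":30}}
After op 7 (add /enw/foi 66): {"d":{"hf":62,"i":99,"p":74,"s":80},"dn":{"arn":76,"bh":22,"db":6,"uxa":96},"enw":{"d":75,"foi":66,"i":1,"uhk":94,"yo":30}}
After op 8 (add /dn/utb 47): {"d":{"hf":62,"i":99,"p":74,"s":80},"dn":{"arn":76,"bh":22,"db":6,"utb":47,"uxa":96},"enw":{"d":75,"foi":66,"i":1,"uhk":94,"yo":30}}
After op 9 (replace /enw/foi 9): {"d":{"hf":62,"i":99,"p":74,"s":80},"dn":{"arn":76,"bh":22,"db":6,"utb":47,"uxa":96},"enw":{"d":75,"foi":9,"i":1,"uhk":94,"yo":30}}
After op 10 (replace /enw/i 29): {"d":{"hf":62,"i":99,"p":74,"s":80},"dn":{"arn":76,"bh":22,"db":6,"utb":47,"uxa":96},"enw":{"d":75,"foi":9,"i":29,"uhk":94,"yo":30}}
After op 11 (remove /dn/uxa): {"d":{"hf":62,"i":99,"p":74,"s":80},"dn":{"arn":76,"bh":22,"db":6,"utb":47},"enw":{"d":75,"foi":9,"i":29,"uhk":94,"yo":30}}
After op 12 (add /enw/ke 44): {"d":{"hf":62,"i":99,"p":74,"s":80},"dn":{"arn":76,"bh":22,"db":6,"utb":47},"enw":{"d":75,"foi":9,"i":29,"ke":44,"uhk":94,"yo":30}}
After op 13 (remove /enw/d): {"d":{"hf":62,"i":99,"p":74,"s":80},"dn":{"arn":76,"bh":22,"db":6,"utb":47},"enw":{"foi":9,"i":29,"ke":44,"uhk":94,"yo":30}}
After op 14 (remove /dn/bh): {"d":{"hf":62,"i":99,"p":74,"s":80},"dn":{"arn":76,"db":6,"utb":47},"enw":{"foi":9,"i":29,"ke":44,"uhk":94,"yo":30}}
After op 15 (replace /enw/i 78): {"d":{"hf":62,"i":99,"p":74,"s":80},"dn":{"arn":76,"db":6,"utb":47},"enw":{"foi":9,"i":78,"ke":44,"uhk":94,"yo":30}}
Value at /enw/i: 78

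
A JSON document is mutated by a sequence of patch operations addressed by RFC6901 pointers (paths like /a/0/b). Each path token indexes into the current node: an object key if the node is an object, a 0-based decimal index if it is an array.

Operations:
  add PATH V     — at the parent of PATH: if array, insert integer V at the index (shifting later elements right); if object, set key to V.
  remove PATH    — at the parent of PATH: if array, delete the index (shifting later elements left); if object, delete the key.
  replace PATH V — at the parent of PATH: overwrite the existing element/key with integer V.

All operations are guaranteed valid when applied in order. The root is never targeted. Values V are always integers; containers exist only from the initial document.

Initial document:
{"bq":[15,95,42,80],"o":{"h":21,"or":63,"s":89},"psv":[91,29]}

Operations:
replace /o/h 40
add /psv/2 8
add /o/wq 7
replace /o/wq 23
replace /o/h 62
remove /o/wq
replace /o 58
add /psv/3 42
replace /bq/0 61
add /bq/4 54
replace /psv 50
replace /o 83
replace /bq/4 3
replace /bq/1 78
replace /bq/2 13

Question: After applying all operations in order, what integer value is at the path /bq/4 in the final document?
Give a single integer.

After op 1 (replace /o/h 40): {"bq":[15,95,42,80],"o":{"h":40,"or":63,"s":89},"psv":[91,29]}
After op 2 (add /psv/2 8): {"bq":[15,95,42,80],"o":{"h":40,"or":63,"s":89},"psv":[91,29,8]}
After op 3 (add /o/wq 7): {"bq":[15,95,42,80],"o":{"h":40,"or":63,"s":89,"wq":7},"psv":[91,29,8]}
After op 4 (replace /o/wq 23): {"bq":[15,95,42,80],"o":{"h":40,"or":63,"s":89,"wq":23},"psv":[91,29,8]}
After op 5 (replace /o/h 62): {"bq":[15,95,42,80],"o":{"h":62,"or":63,"s":89,"wq":23},"psv":[91,29,8]}
After op 6 (remove /o/wq): {"bq":[15,95,42,80],"o":{"h":62,"or":63,"s":89},"psv":[91,29,8]}
After op 7 (replace /o 58): {"bq":[15,95,42,80],"o":58,"psv":[91,29,8]}
After op 8 (add /psv/3 42): {"bq":[15,95,42,80],"o":58,"psv":[91,29,8,42]}
After op 9 (replace /bq/0 61): {"bq":[61,95,42,80],"o":58,"psv":[91,29,8,42]}
After op 10 (add /bq/4 54): {"bq":[61,95,42,80,54],"o":58,"psv":[91,29,8,42]}
After op 11 (replace /psv 50): {"bq":[61,95,42,80,54],"o":58,"psv":50}
After op 12 (replace /o 83): {"bq":[61,95,42,80,54],"o":83,"psv":50}
After op 13 (replace /bq/4 3): {"bq":[61,95,42,80,3],"o":83,"psv":50}
After op 14 (replace /bq/1 78): {"bq":[61,78,42,80,3],"o":83,"psv":50}
After op 15 (replace /bq/2 13): {"bq":[61,78,13,80,3],"o":83,"psv":50}
Value at /bq/4: 3

Answer: 3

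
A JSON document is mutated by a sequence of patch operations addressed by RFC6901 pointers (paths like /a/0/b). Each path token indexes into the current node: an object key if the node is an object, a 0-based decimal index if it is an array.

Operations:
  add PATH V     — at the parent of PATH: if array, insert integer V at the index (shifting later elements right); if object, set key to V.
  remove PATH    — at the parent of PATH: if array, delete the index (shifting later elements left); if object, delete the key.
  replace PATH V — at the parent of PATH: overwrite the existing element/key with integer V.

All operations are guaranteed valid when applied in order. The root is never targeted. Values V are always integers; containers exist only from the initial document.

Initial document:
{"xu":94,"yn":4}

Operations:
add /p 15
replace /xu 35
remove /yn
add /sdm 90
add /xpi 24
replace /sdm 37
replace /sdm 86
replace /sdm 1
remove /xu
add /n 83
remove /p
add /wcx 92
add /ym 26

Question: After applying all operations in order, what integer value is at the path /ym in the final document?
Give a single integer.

Answer: 26

Derivation:
After op 1 (add /p 15): {"p":15,"xu":94,"yn":4}
After op 2 (replace /xu 35): {"p":15,"xu":35,"yn":4}
After op 3 (remove /yn): {"p":15,"xu":35}
After op 4 (add /sdm 90): {"p":15,"sdm":90,"xu":35}
After op 5 (add /xpi 24): {"p":15,"sdm":90,"xpi":24,"xu":35}
After op 6 (replace /sdm 37): {"p":15,"sdm":37,"xpi":24,"xu":35}
After op 7 (replace /sdm 86): {"p":15,"sdm":86,"xpi":24,"xu":35}
After op 8 (replace /sdm 1): {"p":15,"sdm":1,"xpi":24,"xu":35}
After op 9 (remove /xu): {"p":15,"sdm":1,"xpi":24}
After op 10 (add /n 83): {"n":83,"p":15,"sdm":1,"xpi":24}
After op 11 (remove /p): {"n":83,"sdm":1,"xpi":24}
After op 12 (add /wcx 92): {"n":83,"sdm":1,"wcx":92,"xpi":24}
After op 13 (add /ym 26): {"n":83,"sdm":1,"wcx":92,"xpi":24,"ym":26}
Value at /ym: 26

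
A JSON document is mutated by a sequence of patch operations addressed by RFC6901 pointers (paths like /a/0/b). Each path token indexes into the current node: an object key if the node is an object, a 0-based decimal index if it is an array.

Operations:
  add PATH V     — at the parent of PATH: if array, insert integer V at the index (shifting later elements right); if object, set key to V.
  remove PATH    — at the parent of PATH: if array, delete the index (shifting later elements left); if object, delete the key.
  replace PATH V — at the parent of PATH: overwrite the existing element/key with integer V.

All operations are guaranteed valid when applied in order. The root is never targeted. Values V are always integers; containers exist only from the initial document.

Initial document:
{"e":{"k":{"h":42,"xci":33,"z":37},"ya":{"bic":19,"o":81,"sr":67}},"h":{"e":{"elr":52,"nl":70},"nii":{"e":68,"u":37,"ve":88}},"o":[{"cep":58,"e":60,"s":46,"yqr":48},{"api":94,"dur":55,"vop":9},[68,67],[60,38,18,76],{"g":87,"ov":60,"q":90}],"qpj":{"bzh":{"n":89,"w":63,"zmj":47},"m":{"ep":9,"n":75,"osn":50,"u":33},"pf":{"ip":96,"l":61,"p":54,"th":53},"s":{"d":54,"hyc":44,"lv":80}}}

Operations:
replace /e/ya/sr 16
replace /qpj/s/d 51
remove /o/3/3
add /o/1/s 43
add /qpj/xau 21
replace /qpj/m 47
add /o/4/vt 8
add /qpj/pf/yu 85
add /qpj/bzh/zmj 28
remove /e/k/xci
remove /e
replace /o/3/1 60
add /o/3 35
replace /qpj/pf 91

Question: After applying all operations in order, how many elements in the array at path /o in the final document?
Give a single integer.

Answer: 6

Derivation:
After op 1 (replace /e/ya/sr 16): {"e":{"k":{"h":42,"xci":33,"z":37},"ya":{"bic":19,"o":81,"sr":16}},"h":{"e":{"elr":52,"nl":70},"nii":{"e":68,"u":37,"ve":88}},"o":[{"cep":58,"e":60,"s":46,"yqr":48},{"api":94,"dur":55,"vop":9},[68,67],[60,38,18,76],{"g":87,"ov":60,"q":90}],"qpj":{"bzh":{"n":89,"w":63,"zmj":47},"m":{"ep":9,"n":75,"osn":50,"u":33},"pf":{"ip":96,"l":61,"p":54,"th":53},"s":{"d":54,"hyc":44,"lv":80}}}
After op 2 (replace /qpj/s/d 51): {"e":{"k":{"h":42,"xci":33,"z":37},"ya":{"bic":19,"o":81,"sr":16}},"h":{"e":{"elr":52,"nl":70},"nii":{"e":68,"u":37,"ve":88}},"o":[{"cep":58,"e":60,"s":46,"yqr":48},{"api":94,"dur":55,"vop":9},[68,67],[60,38,18,76],{"g":87,"ov":60,"q":90}],"qpj":{"bzh":{"n":89,"w":63,"zmj":47},"m":{"ep":9,"n":75,"osn":50,"u":33},"pf":{"ip":96,"l":61,"p":54,"th":53},"s":{"d":51,"hyc":44,"lv":80}}}
After op 3 (remove /o/3/3): {"e":{"k":{"h":42,"xci":33,"z":37},"ya":{"bic":19,"o":81,"sr":16}},"h":{"e":{"elr":52,"nl":70},"nii":{"e":68,"u":37,"ve":88}},"o":[{"cep":58,"e":60,"s":46,"yqr":48},{"api":94,"dur":55,"vop":9},[68,67],[60,38,18],{"g":87,"ov":60,"q":90}],"qpj":{"bzh":{"n":89,"w":63,"zmj":47},"m":{"ep":9,"n":75,"osn":50,"u":33},"pf":{"ip":96,"l":61,"p":54,"th":53},"s":{"d":51,"hyc":44,"lv":80}}}
After op 4 (add /o/1/s 43): {"e":{"k":{"h":42,"xci":33,"z":37},"ya":{"bic":19,"o":81,"sr":16}},"h":{"e":{"elr":52,"nl":70},"nii":{"e":68,"u":37,"ve":88}},"o":[{"cep":58,"e":60,"s":46,"yqr":48},{"api":94,"dur":55,"s":43,"vop":9},[68,67],[60,38,18],{"g":87,"ov":60,"q":90}],"qpj":{"bzh":{"n":89,"w":63,"zmj":47},"m":{"ep":9,"n":75,"osn":50,"u":33},"pf":{"ip":96,"l":61,"p":54,"th":53},"s":{"d":51,"hyc":44,"lv":80}}}
After op 5 (add /qpj/xau 21): {"e":{"k":{"h":42,"xci":33,"z":37},"ya":{"bic":19,"o":81,"sr":16}},"h":{"e":{"elr":52,"nl":70},"nii":{"e":68,"u":37,"ve":88}},"o":[{"cep":58,"e":60,"s":46,"yqr":48},{"api":94,"dur":55,"s":43,"vop":9},[68,67],[60,38,18],{"g":87,"ov":60,"q":90}],"qpj":{"bzh":{"n":89,"w":63,"zmj":47},"m":{"ep":9,"n":75,"osn":50,"u":33},"pf":{"ip":96,"l":61,"p":54,"th":53},"s":{"d":51,"hyc":44,"lv":80},"xau":21}}
After op 6 (replace /qpj/m 47): {"e":{"k":{"h":42,"xci":33,"z":37},"ya":{"bic":19,"o":81,"sr":16}},"h":{"e":{"elr":52,"nl":70},"nii":{"e":68,"u":37,"ve":88}},"o":[{"cep":58,"e":60,"s":46,"yqr":48},{"api":94,"dur":55,"s":43,"vop":9},[68,67],[60,38,18],{"g":87,"ov":60,"q":90}],"qpj":{"bzh":{"n":89,"w":63,"zmj":47},"m":47,"pf":{"ip":96,"l":61,"p":54,"th":53},"s":{"d":51,"hyc":44,"lv":80},"xau":21}}
After op 7 (add /o/4/vt 8): {"e":{"k":{"h":42,"xci":33,"z":37},"ya":{"bic":19,"o":81,"sr":16}},"h":{"e":{"elr":52,"nl":70},"nii":{"e":68,"u":37,"ve":88}},"o":[{"cep":58,"e":60,"s":46,"yqr":48},{"api":94,"dur":55,"s":43,"vop":9},[68,67],[60,38,18],{"g":87,"ov":60,"q":90,"vt":8}],"qpj":{"bzh":{"n":89,"w":63,"zmj":47},"m":47,"pf":{"ip":96,"l":61,"p":54,"th":53},"s":{"d":51,"hyc":44,"lv":80},"xau":21}}
After op 8 (add /qpj/pf/yu 85): {"e":{"k":{"h":42,"xci":33,"z":37},"ya":{"bic":19,"o":81,"sr":16}},"h":{"e":{"elr":52,"nl":70},"nii":{"e":68,"u":37,"ve":88}},"o":[{"cep":58,"e":60,"s":46,"yqr":48},{"api":94,"dur":55,"s":43,"vop":9},[68,67],[60,38,18],{"g":87,"ov":60,"q":90,"vt":8}],"qpj":{"bzh":{"n":89,"w":63,"zmj":47},"m":47,"pf":{"ip":96,"l":61,"p":54,"th":53,"yu":85},"s":{"d":51,"hyc":44,"lv":80},"xau":21}}
After op 9 (add /qpj/bzh/zmj 28): {"e":{"k":{"h":42,"xci":33,"z":37},"ya":{"bic":19,"o":81,"sr":16}},"h":{"e":{"elr":52,"nl":70},"nii":{"e":68,"u":37,"ve":88}},"o":[{"cep":58,"e":60,"s":46,"yqr":48},{"api":94,"dur":55,"s":43,"vop":9},[68,67],[60,38,18],{"g":87,"ov":60,"q":90,"vt":8}],"qpj":{"bzh":{"n":89,"w":63,"zmj":28},"m":47,"pf":{"ip":96,"l":61,"p":54,"th":53,"yu":85},"s":{"d":51,"hyc":44,"lv":80},"xau":21}}
After op 10 (remove /e/k/xci): {"e":{"k":{"h":42,"z":37},"ya":{"bic":19,"o":81,"sr":16}},"h":{"e":{"elr":52,"nl":70},"nii":{"e":68,"u":37,"ve":88}},"o":[{"cep":58,"e":60,"s":46,"yqr":48},{"api":94,"dur":55,"s":43,"vop":9},[68,67],[60,38,18],{"g":87,"ov":60,"q":90,"vt":8}],"qpj":{"bzh":{"n":89,"w":63,"zmj":28},"m":47,"pf":{"ip":96,"l":61,"p":54,"th":53,"yu":85},"s":{"d":51,"hyc":44,"lv":80},"xau":21}}
After op 11 (remove /e): {"h":{"e":{"elr":52,"nl":70},"nii":{"e":68,"u":37,"ve":88}},"o":[{"cep":58,"e":60,"s":46,"yqr":48},{"api":94,"dur":55,"s":43,"vop":9},[68,67],[60,38,18],{"g":87,"ov":60,"q":90,"vt":8}],"qpj":{"bzh":{"n":89,"w":63,"zmj":28},"m":47,"pf":{"ip":96,"l":61,"p":54,"th":53,"yu":85},"s":{"d":51,"hyc":44,"lv":80},"xau":21}}
After op 12 (replace /o/3/1 60): {"h":{"e":{"elr":52,"nl":70},"nii":{"e":68,"u":37,"ve":88}},"o":[{"cep":58,"e":60,"s":46,"yqr":48},{"api":94,"dur":55,"s":43,"vop":9},[68,67],[60,60,18],{"g":87,"ov":60,"q":90,"vt":8}],"qpj":{"bzh":{"n":89,"w":63,"zmj":28},"m":47,"pf":{"ip":96,"l":61,"p":54,"th":53,"yu":85},"s":{"d":51,"hyc":44,"lv":80},"xau":21}}
After op 13 (add /o/3 35): {"h":{"e":{"elr":52,"nl":70},"nii":{"e":68,"u":37,"ve":88}},"o":[{"cep":58,"e":60,"s":46,"yqr":48},{"api":94,"dur":55,"s":43,"vop":9},[68,67],35,[60,60,18],{"g":87,"ov":60,"q":90,"vt":8}],"qpj":{"bzh":{"n":89,"w":63,"zmj":28},"m":47,"pf":{"ip":96,"l":61,"p":54,"th":53,"yu":85},"s":{"d":51,"hyc":44,"lv":80},"xau":21}}
After op 14 (replace /qpj/pf 91): {"h":{"e":{"elr":52,"nl":70},"nii":{"e":68,"u":37,"ve":88}},"o":[{"cep":58,"e":60,"s":46,"yqr":48},{"api":94,"dur":55,"s":43,"vop":9},[68,67],35,[60,60,18],{"g":87,"ov":60,"q":90,"vt":8}],"qpj":{"bzh":{"n":89,"w":63,"zmj":28},"m":47,"pf":91,"s":{"d":51,"hyc":44,"lv":80},"xau":21}}
Size at path /o: 6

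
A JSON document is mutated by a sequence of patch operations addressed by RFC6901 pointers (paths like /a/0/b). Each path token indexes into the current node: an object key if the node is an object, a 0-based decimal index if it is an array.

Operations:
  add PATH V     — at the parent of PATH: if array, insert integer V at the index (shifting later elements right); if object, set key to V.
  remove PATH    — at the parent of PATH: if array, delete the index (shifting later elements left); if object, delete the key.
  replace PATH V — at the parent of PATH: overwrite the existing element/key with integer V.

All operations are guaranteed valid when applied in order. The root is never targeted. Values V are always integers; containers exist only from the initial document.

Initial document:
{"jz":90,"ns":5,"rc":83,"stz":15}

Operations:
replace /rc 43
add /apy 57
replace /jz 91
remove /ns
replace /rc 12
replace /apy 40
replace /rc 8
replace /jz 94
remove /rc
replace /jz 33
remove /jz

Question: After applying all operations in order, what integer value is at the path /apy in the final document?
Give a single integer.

Answer: 40

Derivation:
After op 1 (replace /rc 43): {"jz":90,"ns":5,"rc":43,"stz":15}
After op 2 (add /apy 57): {"apy":57,"jz":90,"ns":5,"rc":43,"stz":15}
After op 3 (replace /jz 91): {"apy":57,"jz":91,"ns":5,"rc":43,"stz":15}
After op 4 (remove /ns): {"apy":57,"jz":91,"rc":43,"stz":15}
After op 5 (replace /rc 12): {"apy":57,"jz":91,"rc":12,"stz":15}
After op 6 (replace /apy 40): {"apy":40,"jz":91,"rc":12,"stz":15}
After op 7 (replace /rc 8): {"apy":40,"jz":91,"rc":8,"stz":15}
After op 8 (replace /jz 94): {"apy":40,"jz":94,"rc":8,"stz":15}
After op 9 (remove /rc): {"apy":40,"jz":94,"stz":15}
After op 10 (replace /jz 33): {"apy":40,"jz":33,"stz":15}
After op 11 (remove /jz): {"apy":40,"stz":15}
Value at /apy: 40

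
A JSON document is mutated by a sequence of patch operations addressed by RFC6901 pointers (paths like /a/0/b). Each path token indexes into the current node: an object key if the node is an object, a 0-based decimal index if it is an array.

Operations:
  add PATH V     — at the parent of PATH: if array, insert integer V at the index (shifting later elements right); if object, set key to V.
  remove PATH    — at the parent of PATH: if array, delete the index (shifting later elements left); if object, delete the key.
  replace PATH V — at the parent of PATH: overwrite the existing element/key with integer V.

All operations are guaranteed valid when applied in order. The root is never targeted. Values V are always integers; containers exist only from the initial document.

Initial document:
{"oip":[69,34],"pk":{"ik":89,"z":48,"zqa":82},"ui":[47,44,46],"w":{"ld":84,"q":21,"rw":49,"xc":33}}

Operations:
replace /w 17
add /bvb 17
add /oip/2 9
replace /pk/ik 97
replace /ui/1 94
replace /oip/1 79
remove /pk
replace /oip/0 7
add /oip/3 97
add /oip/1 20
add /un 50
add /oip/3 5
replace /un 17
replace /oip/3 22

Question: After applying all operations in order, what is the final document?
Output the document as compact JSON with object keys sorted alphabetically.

After op 1 (replace /w 17): {"oip":[69,34],"pk":{"ik":89,"z":48,"zqa":82},"ui":[47,44,46],"w":17}
After op 2 (add /bvb 17): {"bvb":17,"oip":[69,34],"pk":{"ik":89,"z":48,"zqa":82},"ui":[47,44,46],"w":17}
After op 3 (add /oip/2 9): {"bvb":17,"oip":[69,34,9],"pk":{"ik":89,"z":48,"zqa":82},"ui":[47,44,46],"w":17}
After op 4 (replace /pk/ik 97): {"bvb":17,"oip":[69,34,9],"pk":{"ik":97,"z":48,"zqa":82},"ui":[47,44,46],"w":17}
After op 5 (replace /ui/1 94): {"bvb":17,"oip":[69,34,9],"pk":{"ik":97,"z":48,"zqa":82},"ui":[47,94,46],"w":17}
After op 6 (replace /oip/1 79): {"bvb":17,"oip":[69,79,9],"pk":{"ik":97,"z":48,"zqa":82},"ui":[47,94,46],"w":17}
After op 7 (remove /pk): {"bvb":17,"oip":[69,79,9],"ui":[47,94,46],"w":17}
After op 8 (replace /oip/0 7): {"bvb":17,"oip":[7,79,9],"ui":[47,94,46],"w":17}
After op 9 (add /oip/3 97): {"bvb":17,"oip":[7,79,9,97],"ui":[47,94,46],"w":17}
After op 10 (add /oip/1 20): {"bvb":17,"oip":[7,20,79,9,97],"ui":[47,94,46],"w":17}
After op 11 (add /un 50): {"bvb":17,"oip":[7,20,79,9,97],"ui":[47,94,46],"un":50,"w":17}
After op 12 (add /oip/3 5): {"bvb":17,"oip":[7,20,79,5,9,97],"ui":[47,94,46],"un":50,"w":17}
After op 13 (replace /un 17): {"bvb":17,"oip":[7,20,79,5,9,97],"ui":[47,94,46],"un":17,"w":17}
After op 14 (replace /oip/3 22): {"bvb":17,"oip":[7,20,79,22,9,97],"ui":[47,94,46],"un":17,"w":17}

Answer: {"bvb":17,"oip":[7,20,79,22,9,97],"ui":[47,94,46],"un":17,"w":17}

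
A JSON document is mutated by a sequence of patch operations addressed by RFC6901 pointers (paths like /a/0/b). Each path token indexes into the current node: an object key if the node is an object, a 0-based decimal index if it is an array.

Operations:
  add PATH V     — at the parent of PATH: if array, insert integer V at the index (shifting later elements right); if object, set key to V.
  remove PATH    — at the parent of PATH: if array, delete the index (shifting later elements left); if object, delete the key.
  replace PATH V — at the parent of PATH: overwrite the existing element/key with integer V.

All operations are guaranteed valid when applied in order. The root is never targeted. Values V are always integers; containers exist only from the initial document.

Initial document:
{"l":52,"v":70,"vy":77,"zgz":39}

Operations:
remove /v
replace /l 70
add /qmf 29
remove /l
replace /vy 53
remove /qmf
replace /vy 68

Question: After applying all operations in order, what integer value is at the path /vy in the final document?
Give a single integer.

Answer: 68

Derivation:
After op 1 (remove /v): {"l":52,"vy":77,"zgz":39}
After op 2 (replace /l 70): {"l":70,"vy":77,"zgz":39}
After op 3 (add /qmf 29): {"l":70,"qmf":29,"vy":77,"zgz":39}
After op 4 (remove /l): {"qmf":29,"vy":77,"zgz":39}
After op 5 (replace /vy 53): {"qmf":29,"vy":53,"zgz":39}
After op 6 (remove /qmf): {"vy":53,"zgz":39}
After op 7 (replace /vy 68): {"vy":68,"zgz":39}
Value at /vy: 68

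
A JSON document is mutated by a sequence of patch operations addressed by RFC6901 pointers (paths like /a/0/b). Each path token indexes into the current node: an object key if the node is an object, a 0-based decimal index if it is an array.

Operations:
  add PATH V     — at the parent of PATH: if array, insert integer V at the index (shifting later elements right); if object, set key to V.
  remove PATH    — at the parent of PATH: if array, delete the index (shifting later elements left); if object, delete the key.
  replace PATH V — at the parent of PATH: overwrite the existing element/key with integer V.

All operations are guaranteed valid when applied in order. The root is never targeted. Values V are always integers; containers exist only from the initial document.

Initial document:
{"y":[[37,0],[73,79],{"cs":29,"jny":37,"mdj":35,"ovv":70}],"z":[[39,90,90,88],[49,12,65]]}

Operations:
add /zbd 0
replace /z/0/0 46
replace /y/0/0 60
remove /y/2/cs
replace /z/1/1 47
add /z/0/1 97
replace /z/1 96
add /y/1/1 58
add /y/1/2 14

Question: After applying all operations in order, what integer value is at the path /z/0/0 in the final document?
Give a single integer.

Answer: 46

Derivation:
After op 1 (add /zbd 0): {"y":[[37,0],[73,79],{"cs":29,"jny":37,"mdj":35,"ovv":70}],"z":[[39,90,90,88],[49,12,65]],"zbd":0}
After op 2 (replace /z/0/0 46): {"y":[[37,0],[73,79],{"cs":29,"jny":37,"mdj":35,"ovv":70}],"z":[[46,90,90,88],[49,12,65]],"zbd":0}
After op 3 (replace /y/0/0 60): {"y":[[60,0],[73,79],{"cs":29,"jny":37,"mdj":35,"ovv":70}],"z":[[46,90,90,88],[49,12,65]],"zbd":0}
After op 4 (remove /y/2/cs): {"y":[[60,0],[73,79],{"jny":37,"mdj":35,"ovv":70}],"z":[[46,90,90,88],[49,12,65]],"zbd":0}
After op 5 (replace /z/1/1 47): {"y":[[60,0],[73,79],{"jny":37,"mdj":35,"ovv":70}],"z":[[46,90,90,88],[49,47,65]],"zbd":0}
After op 6 (add /z/0/1 97): {"y":[[60,0],[73,79],{"jny":37,"mdj":35,"ovv":70}],"z":[[46,97,90,90,88],[49,47,65]],"zbd":0}
After op 7 (replace /z/1 96): {"y":[[60,0],[73,79],{"jny":37,"mdj":35,"ovv":70}],"z":[[46,97,90,90,88],96],"zbd":0}
After op 8 (add /y/1/1 58): {"y":[[60,0],[73,58,79],{"jny":37,"mdj":35,"ovv":70}],"z":[[46,97,90,90,88],96],"zbd":0}
After op 9 (add /y/1/2 14): {"y":[[60,0],[73,58,14,79],{"jny":37,"mdj":35,"ovv":70}],"z":[[46,97,90,90,88],96],"zbd":0}
Value at /z/0/0: 46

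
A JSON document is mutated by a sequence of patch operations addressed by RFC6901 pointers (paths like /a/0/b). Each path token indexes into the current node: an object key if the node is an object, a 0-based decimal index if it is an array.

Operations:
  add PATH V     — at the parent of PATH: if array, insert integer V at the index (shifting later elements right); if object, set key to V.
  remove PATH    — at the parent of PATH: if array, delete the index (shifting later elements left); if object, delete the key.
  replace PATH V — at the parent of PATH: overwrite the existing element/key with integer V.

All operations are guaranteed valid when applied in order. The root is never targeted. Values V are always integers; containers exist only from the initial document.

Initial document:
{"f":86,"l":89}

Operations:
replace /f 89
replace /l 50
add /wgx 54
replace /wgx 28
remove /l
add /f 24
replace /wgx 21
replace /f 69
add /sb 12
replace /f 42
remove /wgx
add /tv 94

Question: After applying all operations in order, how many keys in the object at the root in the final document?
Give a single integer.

Answer: 3

Derivation:
After op 1 (replace /f 89): {"f":89,"l":89}
After op 2 (replace /l 50): {"f":89,"l":50}
After op 3 (add /wgx 54): {"f":89,"l":50,"wgx":54}
After op 4 (replace /wgx 28): {"f":89,"l":50,"wgx":28}
After op 5 (remove /l): {"f":89,"wgx":28}
After op 6 (add /f 24): {"f":24,"wgx":28}
After op 7 (replace /wgx 21): {"f":24,"wgx":21}
After op 8 (replace /f 69): {"f":69,"wgx":21}
After op 9 (add /sb 12): {"f":69,"sb":12,"wgx":21}
After op 10 (replace /f 42): {"f":42,"sb":12,"wgx":21}
After op 11 (remove /wgx): {"f":42,"sb":12}
After op 12 (add /tv 94): {"f":42,"sb":12,"tv":94}
Size at the root: 3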